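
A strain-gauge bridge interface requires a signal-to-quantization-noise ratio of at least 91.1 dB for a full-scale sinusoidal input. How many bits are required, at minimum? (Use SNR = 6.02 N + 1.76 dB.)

6.02 N + 1.76 ≥ 91.1 gives N ≥ 14.841, so the minimum integer is 15.

15 bits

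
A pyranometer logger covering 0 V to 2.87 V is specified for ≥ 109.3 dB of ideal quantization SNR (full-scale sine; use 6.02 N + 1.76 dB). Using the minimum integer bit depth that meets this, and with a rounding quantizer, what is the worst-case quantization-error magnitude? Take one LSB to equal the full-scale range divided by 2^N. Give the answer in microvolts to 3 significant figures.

Range is 2.87 V.
N ≥ (109.3 − 1.76)/6.02 = 17.864 → N_min = 18.
Step size = 2.87/262144 V = 10.948 µV.
Half an LSB is 5.47 µV.

5.47 µV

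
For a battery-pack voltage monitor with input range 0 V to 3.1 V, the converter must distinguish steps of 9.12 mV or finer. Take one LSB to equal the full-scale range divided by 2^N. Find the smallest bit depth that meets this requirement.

Full-scale range = 3.1 V.
Need 2^N ≥ 3.1 V / 9.12 mV = 339.9 → N_min = 9.

9 bits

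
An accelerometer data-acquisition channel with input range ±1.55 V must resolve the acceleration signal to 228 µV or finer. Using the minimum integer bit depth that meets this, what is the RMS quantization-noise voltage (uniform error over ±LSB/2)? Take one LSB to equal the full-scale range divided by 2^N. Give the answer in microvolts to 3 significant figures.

Full-scale range = 1.55 V − (-1.55 V) = 3.1 V.
Need 2^N ≥ 3.1 V / 228 µV = 13600 → N_min = 14.
LSB = 3.1 V ÷ 2^14 = 3.1/16384 V = 189.21 µV.
σ_q = LSB/√12 = 189.21 µV/3.4641 = 54.6 µV.

54.6 µV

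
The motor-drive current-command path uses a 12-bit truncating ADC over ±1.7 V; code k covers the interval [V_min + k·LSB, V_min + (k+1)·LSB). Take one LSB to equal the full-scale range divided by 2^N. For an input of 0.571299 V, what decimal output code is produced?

Range = 1.7 − (-1.7) = 3.4 V. LSB = 3.4 V / 2^12 ≈ 0.8301 mV.
V_in − V_min = 0.571299 − (-1.7) = 2.271299 V.
Divide by LSB: 2.271299 × 4096/3.4 = 2736.2473.
Truncating gives code 2736.

2736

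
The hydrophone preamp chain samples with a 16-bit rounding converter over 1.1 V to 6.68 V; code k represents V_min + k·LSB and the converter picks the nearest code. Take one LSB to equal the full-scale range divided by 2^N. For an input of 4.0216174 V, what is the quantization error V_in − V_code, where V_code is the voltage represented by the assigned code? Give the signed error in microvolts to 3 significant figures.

The full-scale span is 6.68 − (1.1) = 5.58 V. LSB = 5.58 V / 2^16 ≈ 85.14 µV.
(V_in − V_min)/LSB = (4.0216174 − (1.1)) × 65536/5.58 = 34313.8204 → nearest code k = 34314.
V_code = 1.1 + (34314/65536) × 5.58 = 4.0216326904 V.
e = 4.0216174 − (4.0216326904) = −15.3 µV.

−15.3 µV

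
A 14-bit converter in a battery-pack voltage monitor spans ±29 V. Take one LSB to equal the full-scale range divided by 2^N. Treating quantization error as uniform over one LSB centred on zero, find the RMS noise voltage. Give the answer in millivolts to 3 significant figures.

Range = 29 − (-29) = 58 V.
Step size = 58/16384 V = 3.5400 mV.
σ_q = LSB/√12 = 3.5400 mV/3.4641 = 1.02 mV.

1.02 mV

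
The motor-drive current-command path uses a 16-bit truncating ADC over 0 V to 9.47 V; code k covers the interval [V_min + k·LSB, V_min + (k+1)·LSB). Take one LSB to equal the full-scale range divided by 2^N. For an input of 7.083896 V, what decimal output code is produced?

Span = 9.47 V. LSB = 9.47 V / 2^16 ≈ 144.5 µV.
(V_in − V_min) × 2^16/range = (7.083896 − (0)) × 65536/9.47 = 49023.253.
Floor → code = 49023.

49023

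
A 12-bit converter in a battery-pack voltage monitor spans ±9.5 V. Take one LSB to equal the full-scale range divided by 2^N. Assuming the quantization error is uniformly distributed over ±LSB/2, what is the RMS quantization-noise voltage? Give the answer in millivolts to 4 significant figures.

1.339 mV

Range = 9.5 − (-9.5) = 19 V.
One LSB is 19 V / 4096 = 4.63867 mV.
For a uniform distribution on [−LSB/2, +LSB/2], V_rms = LSB/√12 = 4.63867 mV/3.4641 = 1.339 mV.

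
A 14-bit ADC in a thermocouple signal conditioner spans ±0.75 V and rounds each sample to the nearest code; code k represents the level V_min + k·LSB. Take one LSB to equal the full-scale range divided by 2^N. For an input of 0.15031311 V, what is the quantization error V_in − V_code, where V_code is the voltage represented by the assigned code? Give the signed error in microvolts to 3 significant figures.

−16.5 µV

The full-scale span is 0.75 − (-0.75) = 1.5 V. LSB = 1.5 V / 2^14 ≈ 91.55 µV.
(V_in − V_min)/LSB = (0.15031311 − (-0.75)) × 16384/1.5 = 9833.8200 → nearest code k = 9834.
V_code = V_min + k × range/2^14 = -0.75 + 9834 × 1.5/16384 = 0.15032958984 V.
V_in − V_code = 0.15031311 − (0.15032958984) = −16.5 µV.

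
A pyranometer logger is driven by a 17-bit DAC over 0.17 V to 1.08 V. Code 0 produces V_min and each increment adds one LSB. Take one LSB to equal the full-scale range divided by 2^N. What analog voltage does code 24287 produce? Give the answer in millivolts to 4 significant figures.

338.6 mV

Range = 1.08 − (0.17) = 0.91 V. LSB = 0.91 V / 2^17.
V_out = 0.17 + 24287 × (0.91/131072) V
      = 0.17 + 0.168619 = 0.338619 V.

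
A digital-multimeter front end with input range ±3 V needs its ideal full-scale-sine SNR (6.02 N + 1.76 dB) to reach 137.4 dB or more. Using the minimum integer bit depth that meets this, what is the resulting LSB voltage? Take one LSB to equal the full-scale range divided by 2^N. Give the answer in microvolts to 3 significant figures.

0.715 µV

Range = 3 − (-3) = 6 V.
Required N = ⌈(137.4 − 1.76)/6.02⌉ = ⌈22.532⌉ = 23.
Step size = 6/8388608 V = 0.715 µV.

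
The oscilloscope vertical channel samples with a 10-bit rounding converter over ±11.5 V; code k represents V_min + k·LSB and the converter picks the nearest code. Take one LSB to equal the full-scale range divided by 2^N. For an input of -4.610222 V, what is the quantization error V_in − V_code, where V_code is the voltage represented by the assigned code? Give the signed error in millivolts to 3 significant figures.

−5.73 mV

Full-scale range = 11.5 V − (-11.5 V) = 23 V. LSB = 23 V / 2^10 ≈ 22.46 mV.
(V_in − V_min)/LSB = (-4.610222 − (-11.5)) × 1024/23 = 306.7449 → nearest code k = 307.
V_code = -11.5 + (307/1024) × 23 = -4.604492188 V.
e = -4.610222 − (-4.604492188) = −5.73 mV.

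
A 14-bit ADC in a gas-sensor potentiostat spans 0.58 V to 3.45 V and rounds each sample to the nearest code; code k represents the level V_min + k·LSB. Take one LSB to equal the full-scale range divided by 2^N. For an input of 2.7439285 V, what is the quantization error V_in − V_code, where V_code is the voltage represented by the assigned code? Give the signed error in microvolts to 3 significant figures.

Range = 3.45 − (0.58) = 2.87 V. LSB = 2.87 V / 2^14 ≈ 175.2 µV.
(2.7439285 − (0.58)) / LSB = 2.1639285 × 16384/2.87 = 12353.2420. Nearest integer: k = 12353.
V_code = V_min + k × range/2^14 = 0.58 + 12353 × 2.87/16384 = 2.7438861084 V.
V_in − V_code = 2.7439285 − (2.7438861084) = +42.4 µV.

+42.4 µV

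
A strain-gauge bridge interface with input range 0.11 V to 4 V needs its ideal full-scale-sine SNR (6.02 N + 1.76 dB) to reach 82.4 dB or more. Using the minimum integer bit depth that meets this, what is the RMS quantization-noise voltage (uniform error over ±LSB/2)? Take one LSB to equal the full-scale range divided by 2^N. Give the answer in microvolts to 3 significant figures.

Full-scale range = 4 V − (0.11 V) = 3.89 V.
Solving 6.02 N ≥ 82.4 − 1.76: N ≥ 13.395. Round up → N = 14.
LSB = 3.89 V / 2^14 = 237.43 µV.
σ_q = LSB/√12 = 237.43 µV/3.4641 = 68.5 µV.

68.5 µV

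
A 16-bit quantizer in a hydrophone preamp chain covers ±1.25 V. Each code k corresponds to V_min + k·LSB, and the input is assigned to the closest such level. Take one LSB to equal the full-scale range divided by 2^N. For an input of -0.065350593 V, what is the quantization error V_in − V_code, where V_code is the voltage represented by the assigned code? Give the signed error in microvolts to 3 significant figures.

Span: 1.25 V − (-1.25 V) = 2.5 V. LSB = 2.5 V / 2^16 ≈ 38.15 µV.
Position in LSBs: (-0.065350593 − (-1.25)) × 65536/2.5 = 31054.8734; rounding gives k = 31055.
V_code = -1.25 + (31055/65536) × 2.5 = -0.065345764160 V.
e = -0.065350593 − (-0.065345764160) = −4.83 µV.

−4.83 µV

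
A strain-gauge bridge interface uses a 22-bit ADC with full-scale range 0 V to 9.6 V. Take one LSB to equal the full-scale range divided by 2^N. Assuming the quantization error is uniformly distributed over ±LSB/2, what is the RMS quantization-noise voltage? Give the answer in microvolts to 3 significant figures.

0.661 µV

V_FS = 9.6 V.
LSB = 9.6 V ÷ 2^22 = 9.6/4194304 V = 2.2888 µV.
V_rms = LSB/√12 = 2.2888 µV / √12 = 0.661 µV.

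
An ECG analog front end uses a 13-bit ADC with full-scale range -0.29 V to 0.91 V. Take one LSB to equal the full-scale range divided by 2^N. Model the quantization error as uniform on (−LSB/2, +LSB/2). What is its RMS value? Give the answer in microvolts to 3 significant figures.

Full-scale range = 0.91 V − (-0.29 V) = 1.2 V.
LSB = 1.2 V ÷ 2^13 = 1.2/8192 V = 146.48 µV.
σ_q = LSB/√12 = 146.48 µV/3.4641 = 42.3 µV.

42.3 µV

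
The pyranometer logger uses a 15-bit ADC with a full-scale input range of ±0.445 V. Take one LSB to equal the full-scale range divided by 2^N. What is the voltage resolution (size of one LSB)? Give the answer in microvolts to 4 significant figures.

Range = 0.445 − (-0.445) = 0.89 V.
2^15 = 32768 levels.
One LSB is 0.89 V / 32768 = 27.16 µV.

27.16 µV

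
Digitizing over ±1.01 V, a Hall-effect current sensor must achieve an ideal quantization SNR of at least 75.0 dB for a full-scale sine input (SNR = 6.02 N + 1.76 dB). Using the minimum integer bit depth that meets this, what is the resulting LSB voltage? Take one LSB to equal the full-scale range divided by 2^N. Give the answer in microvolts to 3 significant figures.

247 µV

Full-scale range = 1.01 V − (-1.01 V) = 2.02 V.
Solving 6.02 N ≥ 75.0 − 1.76: N ≥ 12.166. Round up → N = 13.
LSB = 2.02 V ÷ 2^13 = 2.02/8192 V = 247 µV.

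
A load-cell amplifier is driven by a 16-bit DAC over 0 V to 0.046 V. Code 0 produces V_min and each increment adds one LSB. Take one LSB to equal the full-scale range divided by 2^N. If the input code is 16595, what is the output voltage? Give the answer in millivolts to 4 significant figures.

11.65 mV

Span = 0.046 V. LSB = 0.046 V / 2^16.
V_out = V_min + code × LSB = 0 V + 16595 × 0.046 V / 65536
      = 0 + 0.0116481 = 0.0116481 V.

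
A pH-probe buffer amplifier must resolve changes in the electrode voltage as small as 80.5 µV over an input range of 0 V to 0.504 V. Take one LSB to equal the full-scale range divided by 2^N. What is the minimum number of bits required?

Full-scale range = 0.504 V.
0.504 V / 80.5 µV = 6261. Since 2^12 = 4096 and 2^13 = 8192, N = 13.

13 bits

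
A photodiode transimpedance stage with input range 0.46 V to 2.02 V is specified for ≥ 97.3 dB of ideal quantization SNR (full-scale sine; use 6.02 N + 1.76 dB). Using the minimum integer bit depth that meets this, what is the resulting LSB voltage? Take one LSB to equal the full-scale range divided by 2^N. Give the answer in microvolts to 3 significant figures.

The full-scale span is 2.02 − (0.46) = 1.56 V.
Required N = ⌈(97.3 − 1.76)/6.02⌉ = ⌈15.870⌉ = 16.
LSB = 1.56 V / 2^16 = 23.8 µV.

23.8 µV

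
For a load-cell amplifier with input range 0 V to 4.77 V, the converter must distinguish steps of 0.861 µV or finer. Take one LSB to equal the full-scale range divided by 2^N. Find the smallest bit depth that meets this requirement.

Range is 4.77 V.
Need 2^N ≥ 4.77 V / 0.861 µV = 5.540e6 → N_min = 23.

23 bits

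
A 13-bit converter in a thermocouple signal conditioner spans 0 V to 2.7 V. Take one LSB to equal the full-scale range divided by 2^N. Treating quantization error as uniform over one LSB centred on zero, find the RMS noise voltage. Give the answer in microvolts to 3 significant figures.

95.1 µV

Range is 2.7 V.
Step size = 2.7/8192 V = 329.59 µV.
σ_q = LSB/√12 = 329.59 µV/3.4641 = 95.1 µV.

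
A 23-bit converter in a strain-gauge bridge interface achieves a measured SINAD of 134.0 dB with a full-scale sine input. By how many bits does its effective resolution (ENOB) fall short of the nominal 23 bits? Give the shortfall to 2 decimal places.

1.03 bits

N_eff = (134.0 − 1.76)/6.02 = 21.9668 bits.
23 − 21.9668 = 1.03 bits below nominal.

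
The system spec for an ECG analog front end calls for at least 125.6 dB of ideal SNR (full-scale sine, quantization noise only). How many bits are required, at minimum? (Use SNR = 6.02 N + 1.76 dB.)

21 bits

Solving 6.02 N ≥ 125.6 − 1.76: N ≥ 20.571. Round up → N = 21.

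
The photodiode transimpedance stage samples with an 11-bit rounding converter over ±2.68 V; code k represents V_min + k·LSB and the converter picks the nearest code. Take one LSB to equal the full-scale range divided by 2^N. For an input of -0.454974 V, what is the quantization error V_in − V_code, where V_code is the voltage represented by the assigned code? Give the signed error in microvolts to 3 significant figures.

+417 µV

Span: 2.68 V − (-2.68 V) = 5.36 V. LSB = 5.36 V / 2^11 ≈ 2.617 mV.
(-0.454974 − (-2.68)) / LSB = 2.225026 × 2048/5.36 = 850.1592. Nearest integer: k = 850.
V_code = -2.68 + (850/2048) × 5.36 = -0.4553906250 V.
Error = V_in − V_code = -0.454974 − (-0.4553906250) = +417 µV.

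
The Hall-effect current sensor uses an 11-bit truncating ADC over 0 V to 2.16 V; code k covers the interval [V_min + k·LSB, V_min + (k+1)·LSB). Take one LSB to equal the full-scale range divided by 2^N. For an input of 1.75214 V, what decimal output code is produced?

V_FS = 2.16 V. LSB = 2.16 V / 2^11 ≈ 1.055 mV.
(V_in − V_min) × 2^11/range = (1.75214 − (0)) × 2048/2.16 = 1661.288.
Floor → code = 1661.

1661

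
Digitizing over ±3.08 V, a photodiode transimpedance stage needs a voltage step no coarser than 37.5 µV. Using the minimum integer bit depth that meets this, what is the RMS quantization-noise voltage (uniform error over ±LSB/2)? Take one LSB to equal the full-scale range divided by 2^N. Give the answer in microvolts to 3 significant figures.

Full-scale range = 3.08 V − (-3.08 V) = 6.16 V.
Required number of levels: 6.16/37.5 µV = 164270; smallest N with 2^N ≥ that is 18.
LSB = 6.16 V / 2^18 = 23.499 µV.
V_rms = LSB/√12 = 6.78 µV.

6.78 µV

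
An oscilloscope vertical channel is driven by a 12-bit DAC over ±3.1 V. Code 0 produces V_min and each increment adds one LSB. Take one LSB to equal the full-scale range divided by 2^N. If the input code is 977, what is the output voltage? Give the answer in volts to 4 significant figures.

-1.621 V

Full-scale range = 3.1 V − (-3.1 V) = 6.2 V. LSB = 6.2 V / 2^12.
V_out = -3.1 + 977 × (6.2/4096) V
      = -3.1 + 1.47886 = -1.62114 V.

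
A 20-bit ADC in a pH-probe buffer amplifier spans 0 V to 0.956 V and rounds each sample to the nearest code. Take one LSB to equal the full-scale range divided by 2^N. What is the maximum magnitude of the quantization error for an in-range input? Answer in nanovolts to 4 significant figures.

Span = 0.956 V.
LSB = 0.956 V ÷ 2^20 = 0.956/1048576 V = 0.911713 µV.
|e|_max = LSB/2 = 455.9 nV.

455.9 nV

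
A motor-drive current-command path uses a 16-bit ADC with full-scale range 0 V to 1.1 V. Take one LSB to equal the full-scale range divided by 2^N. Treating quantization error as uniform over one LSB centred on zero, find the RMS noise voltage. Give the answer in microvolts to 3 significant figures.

4.85 µV

Full-scale range = 1.1 V.
LSB = 1.1 V ÷ 2^16 = 1.1/65536 V = 16.785 µV.
RMS of a uniform error over width LSB is LSB/√12 = 4.85 µV.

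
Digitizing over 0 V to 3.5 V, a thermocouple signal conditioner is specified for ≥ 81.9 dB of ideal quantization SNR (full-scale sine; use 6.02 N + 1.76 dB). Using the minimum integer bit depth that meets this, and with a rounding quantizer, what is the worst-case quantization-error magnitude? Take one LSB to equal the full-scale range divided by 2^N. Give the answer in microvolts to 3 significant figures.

Range is 3.5 V.
6.02 N + 1.76 ≥ 81.9 gives N ≥ 13.312, so the minimum integer is 14.
Step size = 3.5/16384 V = 213.62 µV.
Half an LSB is 107 µV.

107 µV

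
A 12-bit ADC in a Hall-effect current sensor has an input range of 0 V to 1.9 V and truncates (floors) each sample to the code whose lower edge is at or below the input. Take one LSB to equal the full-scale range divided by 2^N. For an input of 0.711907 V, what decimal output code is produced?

1534

Span = 1.9 V. LSB = 1.9 V / 2^12 ≈ 463.9 µV.
V_in − V_min = 0.711907 − (0) = 0.711907 V.
Divide by LSB: 0.711907 × 4096/1.9 = 1534.7216.
Truncating gives code 1534.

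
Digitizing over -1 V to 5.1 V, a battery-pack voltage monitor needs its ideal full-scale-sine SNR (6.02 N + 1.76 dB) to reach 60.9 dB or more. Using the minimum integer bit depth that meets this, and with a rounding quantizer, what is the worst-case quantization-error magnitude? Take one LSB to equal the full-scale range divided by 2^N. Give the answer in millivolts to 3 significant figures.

2.98 mV

Span: 5.1 V − (-1 V) = 6.1 V.
6.02 N + 1.76 ≥ 60.9 gives N ≥ 9.824, so the minimum integer is 10.
LSB = 6.1 V ÷ 2^10 = 6.1/1024 V = 5.9570 mV.
|e|_max = LSB/2 = 2.98 mV.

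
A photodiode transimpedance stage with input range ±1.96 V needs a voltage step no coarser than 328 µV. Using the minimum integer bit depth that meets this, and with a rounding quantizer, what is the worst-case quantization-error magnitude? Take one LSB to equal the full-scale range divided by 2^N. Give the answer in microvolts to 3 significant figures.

Range = 1.96 − (-1.96) = 3.92 V.
Required number of levels: 3.92/328 µV = 11951; smallest N with 2^N ≥ that is 14.
LSB = 3.92 V / 2^14 = 239.26 µV.
Max error for round-to-nearest is LSB/2 = 120 µV.

120 µV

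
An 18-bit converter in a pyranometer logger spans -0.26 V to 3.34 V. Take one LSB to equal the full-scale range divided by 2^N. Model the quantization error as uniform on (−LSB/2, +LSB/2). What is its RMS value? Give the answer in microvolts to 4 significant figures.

Full-scale range = 3.34 V − (-0.26 V) = 3.6 V.
LSB = 3.6 V ÷ 2^18 = 3.6/262144 V = 13.7329 µV.
σ_q = LSB/√12 = 13.7329 µV/3.4641 = 3.964 µV.

3.964 µV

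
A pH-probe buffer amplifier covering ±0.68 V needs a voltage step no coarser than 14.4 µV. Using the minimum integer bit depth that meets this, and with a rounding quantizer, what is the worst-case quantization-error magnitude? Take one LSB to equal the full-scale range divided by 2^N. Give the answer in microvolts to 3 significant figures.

Full-scale range = 0.68 V − (-0.68 V) = 1.36 V.
1.36 V / 14.4 µV = 94440. Since 2^16 = 65536 and 2^17 = 131072, N = 17.
Step size = 1.36/131072 V = 10.376 µV.
Max error for round-to-nearest is LSB/2 = 5.19 µV.

5.19 µV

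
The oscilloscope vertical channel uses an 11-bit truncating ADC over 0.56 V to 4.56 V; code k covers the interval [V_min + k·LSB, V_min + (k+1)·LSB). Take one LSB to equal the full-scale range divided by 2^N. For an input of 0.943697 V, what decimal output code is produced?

The full-scale span is 4.56 − (0.56) = 4 V. LSB = 4 V / 2^11 ≈ 1.953 mV.
(V_in − V_min) × 2^11/range = (0.943697 − (0.56)) × 2048/4 = 196.453.
Floor → code = 196.

196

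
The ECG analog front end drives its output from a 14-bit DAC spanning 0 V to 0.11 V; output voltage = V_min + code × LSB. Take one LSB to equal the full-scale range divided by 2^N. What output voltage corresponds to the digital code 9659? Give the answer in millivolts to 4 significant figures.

V_FS = 0.11 V. LSB = 0.11 V / 2^14.
V_out = 0 + 9659 × (0.11/16384) V
      = 0 + 0.0648492 = 0.0648492 V.

64.85 mV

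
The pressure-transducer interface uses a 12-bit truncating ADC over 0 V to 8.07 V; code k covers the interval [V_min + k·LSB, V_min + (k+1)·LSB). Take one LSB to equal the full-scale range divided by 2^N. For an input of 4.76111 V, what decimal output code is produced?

2416

Full-scale range = 8.07 V. LSB = 8.07 V / 2^12 ≈ 1.970 mV.
(V_in − V_min) × 2^12/range = (4.76111 − (0)) × 4096/8.07 = 2416.544.
Floor → code = 2416.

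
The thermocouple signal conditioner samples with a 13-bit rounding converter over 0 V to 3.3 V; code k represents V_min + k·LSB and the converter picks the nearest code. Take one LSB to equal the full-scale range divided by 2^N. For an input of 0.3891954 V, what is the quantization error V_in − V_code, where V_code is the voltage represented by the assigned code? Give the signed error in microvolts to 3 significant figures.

Full-scale range = 3.3 V. LSB = 3.3 V / 2^13 ≈ 402.8 µV.
Position in LSBs: (0.3891954 − (0)) × 8192/3.3 = 966.1481; rounding gives k = 966.
Reconstructed level: 0 + 966 × 3.3/8192 V = 0.3891357422 V.
e = 0.3891954 − (0.3891357422) = +59.7 µV.

+59.7 µV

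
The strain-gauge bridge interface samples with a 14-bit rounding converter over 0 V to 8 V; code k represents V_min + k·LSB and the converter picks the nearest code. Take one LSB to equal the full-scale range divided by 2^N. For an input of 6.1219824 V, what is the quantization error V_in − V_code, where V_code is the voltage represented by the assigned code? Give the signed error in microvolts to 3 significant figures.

−87.9 µV

Span = 8 V. LSB = 8 V / 2^14 ≈ 488.3 µV.
(6.1219824 − (0)) / LSB = 6.1219824 × 16384/8 = 12537.8200. Nearest integer: k = 12538.
Reconstructed level: 0 + 12538 × 8/16384 V = 6.1220703125 V.
V_in − V_code = 6.1219824 − (6.1220703125) = −87.9 µV.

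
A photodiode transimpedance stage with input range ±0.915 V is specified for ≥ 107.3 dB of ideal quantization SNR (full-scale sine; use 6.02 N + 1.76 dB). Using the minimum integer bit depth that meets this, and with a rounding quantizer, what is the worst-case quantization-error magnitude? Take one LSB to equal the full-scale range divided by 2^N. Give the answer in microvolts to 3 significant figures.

Full-scale range = 0.915 V − (-0.915 V) = 1.83 V.
Solving 6.02 N ≥ 107.3 − 1.76: N ≥ 17.532. Round up → N = 18.
Step size = 1.83/262144 V = 6.9809 µV.
Max error for round-to-nearest is LSB/2 = 3.49 µV.

3.49 µV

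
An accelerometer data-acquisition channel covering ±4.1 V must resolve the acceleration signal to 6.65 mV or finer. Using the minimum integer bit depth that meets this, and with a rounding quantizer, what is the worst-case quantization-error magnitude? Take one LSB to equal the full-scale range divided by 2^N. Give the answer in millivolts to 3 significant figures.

Range = 4.1 − (-4.1) = 8.2 V.
Levels needed ≥ 8.2/6.65 mV = 1233. 2^11 = 2048 suffices, so N_min = 11.
LSB = 8.2 V ÷ 2^11 = 8.2/2048 V = 4.0039 mV.
|e|_max = LSB/2 = 2.00 mV.

2.00 mV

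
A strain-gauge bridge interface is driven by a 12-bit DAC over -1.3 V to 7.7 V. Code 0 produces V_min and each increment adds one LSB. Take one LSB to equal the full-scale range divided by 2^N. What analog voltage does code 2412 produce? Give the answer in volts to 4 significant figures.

4.000 V

Span: 7.7 V − (-1.3 V) = 9 V. LSB = 9 V / 2^12.
Output = V_min + (2412/4096) × range = -1.3 + 0.588867 × 9 V
      = -1.3 + 5.29980 = 3.99980 V.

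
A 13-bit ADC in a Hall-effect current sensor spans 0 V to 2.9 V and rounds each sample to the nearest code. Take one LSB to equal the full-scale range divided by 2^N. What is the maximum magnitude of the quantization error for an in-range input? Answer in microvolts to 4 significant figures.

Full-scale range = 2.9 V.
Step size = 2.9/8192 V = 354.004 µV.
A rounding quantizer has |error| ≤ LSB/2 = 177.0 µV.

177.0 µV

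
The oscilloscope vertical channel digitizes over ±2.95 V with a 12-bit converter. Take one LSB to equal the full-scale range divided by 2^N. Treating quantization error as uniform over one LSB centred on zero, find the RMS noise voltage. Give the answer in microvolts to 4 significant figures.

Full-scale range = 2.95 V − (-2.95 V) = 5.9 V.
LSB = 5.9 V ÷ 2^12 = 5.9/4096 V = 1.44043 mV.
V_rms = LSB/√12 = 1.44043 mV / √12 = 415.8 µV.

415.8 µV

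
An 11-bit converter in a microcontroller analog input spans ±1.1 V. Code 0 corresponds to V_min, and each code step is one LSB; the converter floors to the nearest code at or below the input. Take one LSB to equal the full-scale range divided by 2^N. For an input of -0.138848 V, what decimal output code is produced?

Span: 1.1 V − (-1.1 V) = 2.2 V. LSB = 2.2 V / 2^11 ≈ 1.074 mV.
code = ⌊(V_in − V_min)/LSB⌋ = ⌊(V_in − V_min) × 2^11 / range⌋
     = ⌊(-0.138848 − (-1.1)) × 2048 / 2.2⌋ = ⌊0.961152 × 2048/2.2⌋
     = ⌊894.745⌋ = 894.

894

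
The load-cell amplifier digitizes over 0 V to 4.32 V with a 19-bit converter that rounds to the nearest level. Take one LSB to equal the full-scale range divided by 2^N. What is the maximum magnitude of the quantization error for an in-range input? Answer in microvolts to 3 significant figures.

4.12 µV

Span = 4.32 V.
LSB = 4.32 V ÷ 2^19 = 4.32/524288 V = 8.2397 µV.
Worst-case error for round-to-nearest is half an LSB: 4.12 µV.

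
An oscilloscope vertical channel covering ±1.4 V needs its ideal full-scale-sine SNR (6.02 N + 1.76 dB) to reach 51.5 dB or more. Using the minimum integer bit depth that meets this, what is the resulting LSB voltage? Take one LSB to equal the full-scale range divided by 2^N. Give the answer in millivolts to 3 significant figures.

5.47 mV

Range = 1.4 − (-1.4) = 2.8 V.
6.02 N + 1.76 ≥ 51.5 gives N ≥ 8.262, so the minimum integer is 9.
LSB = 2.8 V ÷ 2^9 = 2.8/512 V = 5.47 mV.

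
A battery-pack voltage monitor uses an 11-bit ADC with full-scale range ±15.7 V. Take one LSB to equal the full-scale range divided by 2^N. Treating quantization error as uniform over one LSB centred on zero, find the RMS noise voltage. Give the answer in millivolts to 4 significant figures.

Full-scale range = 15.7 V − (-15.7 V) = 31.4 V.
One LSB is 31.4 V / 2048 = 15.3320 mV.
For a uniform distribution on [−LSB/2, +LSB/2], V_rms = LSB/√12 = 15.3320 mV/3.4641 = 4.426 mV.

4.426 mV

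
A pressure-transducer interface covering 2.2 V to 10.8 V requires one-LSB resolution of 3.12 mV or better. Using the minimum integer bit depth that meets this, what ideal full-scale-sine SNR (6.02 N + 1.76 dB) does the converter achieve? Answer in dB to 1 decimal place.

74.0 dB

Span: 10.8 V − (2.2 V) = 8.6 V.
Required number of levels: 8.6/3.12 mV = 2756.4; smallest N with 2^N ≥ that is 12.
6.02(12) + 1.76 = 74.00 dB.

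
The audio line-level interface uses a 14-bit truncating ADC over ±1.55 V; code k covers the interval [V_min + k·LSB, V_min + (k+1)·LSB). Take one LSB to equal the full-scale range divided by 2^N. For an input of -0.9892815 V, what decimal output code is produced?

Range = 1.55 − (-1.55) = 3.1 V. LSB = 3.1 V / 2^14 ≈ 189.2 µV.
(V_in − V_min) × 2^14/range = (-0.9892815 − (-1.55)) × 16384/3.1 = 2963.488.
Floor → code = 2963.

2963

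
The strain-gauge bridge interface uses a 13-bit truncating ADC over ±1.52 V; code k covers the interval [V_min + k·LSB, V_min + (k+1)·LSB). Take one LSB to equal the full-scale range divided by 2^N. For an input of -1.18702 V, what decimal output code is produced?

Full-scale range = 1.52 V − (-1.52 V) = 3.04 V. LSB = 3.04 V / 2^13 ≈ 371.1 µV.
(V_in − V_min) × 2^13/range = (-1.18702 − (-1.52)) × 8192/3.04 = 897.293.
Floor → code = 897.

897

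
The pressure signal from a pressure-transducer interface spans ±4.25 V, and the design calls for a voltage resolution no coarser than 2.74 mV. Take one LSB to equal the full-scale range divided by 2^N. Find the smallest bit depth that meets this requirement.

12 bits

Span: 4.25 V − (-4.25 V) = 8.5 V.
8.5 V / 2.74 mV = 3102. Since 2^11 = 2048 and 2^12 = 4096, N = 12.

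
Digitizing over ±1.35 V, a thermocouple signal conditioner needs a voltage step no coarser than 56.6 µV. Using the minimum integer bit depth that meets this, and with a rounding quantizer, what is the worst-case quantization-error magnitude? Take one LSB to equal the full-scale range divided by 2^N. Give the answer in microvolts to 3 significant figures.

20.6 µV

Span: 1.35 V − (-1.35 V) = 2.7 V.
Need 2^N ≥ 2.7 V / 56.6 µV = 47700 → N_min = 16.
LSB = 2.7 V ÷ 2^16 = 2.7/65536 V = 41.199 µV.
Max error for round-to-nearest is LSB/2 = 20.6 µV.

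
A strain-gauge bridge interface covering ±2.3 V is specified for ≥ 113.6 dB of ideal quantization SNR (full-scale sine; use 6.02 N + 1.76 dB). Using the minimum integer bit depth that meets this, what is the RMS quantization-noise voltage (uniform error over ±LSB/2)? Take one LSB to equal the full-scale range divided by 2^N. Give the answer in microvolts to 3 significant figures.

The full-scale span is 2.3 − (-2.3) = 4.6 V.
Solving 6.02 N ≥ 113.6 − 1.76: N ≥ 18.578. Round up → N = 19.
LSB = 4.6 V / 2^19 = 8.7738 µV.
σ_q = LSB/√12 = 8.7738 µV/3.4641 = 2.53 µV.

2.53 µV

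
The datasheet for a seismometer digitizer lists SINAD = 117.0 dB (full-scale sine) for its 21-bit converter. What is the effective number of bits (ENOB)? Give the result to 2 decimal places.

19.14 bits

Inverting SNR = 6.02 N + 1.76: N_eff = (117.0 − 1.76)/6.02 = 19.1429.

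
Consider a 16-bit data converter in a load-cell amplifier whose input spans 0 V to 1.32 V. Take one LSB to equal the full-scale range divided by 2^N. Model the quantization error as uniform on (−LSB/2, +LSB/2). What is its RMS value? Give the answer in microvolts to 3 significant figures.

Full-scale range = 1.32 V.
Step size = 1.32/65536 V = 20.142 µV.
RMS of a uniform error over width LSB is LSB/√12 = 5.81 µV.

5.81 µV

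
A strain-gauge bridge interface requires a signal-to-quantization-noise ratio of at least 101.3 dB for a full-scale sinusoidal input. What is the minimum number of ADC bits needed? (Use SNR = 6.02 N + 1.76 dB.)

17 bits

N ≥ (101.3 − 1.76)/6.02 = 16.535 → N_min = 17.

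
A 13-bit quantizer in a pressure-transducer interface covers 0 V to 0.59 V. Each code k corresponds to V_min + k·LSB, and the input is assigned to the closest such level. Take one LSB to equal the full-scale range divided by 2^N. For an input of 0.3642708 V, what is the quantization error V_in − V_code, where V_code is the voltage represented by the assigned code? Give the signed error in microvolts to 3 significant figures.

Full-scale range = 0.59 V. LSB = 0.59 V / 2^13 ≈ 72.02 µV.
Position in LSBs: (0.3642708 − (0)) × 8192/0.59 = 5057.8074; rounding gives k = 5058.
V_code = V_min + k × range/2^13 = 0 + 5058 × 0.59/8192 = 0.3642846680 V.
Error = V_in − V_code = 0.3642708 − (0.3642846680) = −13.9 µV.

−13.9 µV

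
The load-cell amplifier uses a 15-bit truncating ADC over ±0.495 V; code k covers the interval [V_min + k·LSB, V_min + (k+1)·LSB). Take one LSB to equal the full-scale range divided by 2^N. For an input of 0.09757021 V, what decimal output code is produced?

The full-scale span is 0.495 − (-0.495) = 0.99 V. LSB = 0.99 V / 2^15 ≈ 30.21 µV.
(V_in − V_min) × 2^15/range = (0.09757021 − (-0.495)) × 32768/0.99 = 19613.475.
Floor → code = 19613.

19613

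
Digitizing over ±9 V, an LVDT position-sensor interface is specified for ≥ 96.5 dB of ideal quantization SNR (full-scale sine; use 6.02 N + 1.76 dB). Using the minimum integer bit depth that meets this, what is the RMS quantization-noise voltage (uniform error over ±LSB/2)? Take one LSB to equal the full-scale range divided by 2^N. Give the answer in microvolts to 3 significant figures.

79.3 µV

Span: 9 V − (-9 V) = 18 V.
N ≥ (96.5 − 1.76)/6.02 = 15.738 → N_min = 16.
One LSB is 18 V / 65536 = 274.66 µV.
RMS noise = LSB/√12 = 79.3 µV.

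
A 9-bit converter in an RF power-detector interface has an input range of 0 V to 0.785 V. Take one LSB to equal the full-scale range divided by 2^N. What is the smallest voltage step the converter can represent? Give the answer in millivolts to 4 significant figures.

1.533 mV

Full-scale range = 0.785 V.
There are 2^9 = 512 steps.
LSB = 0.785 V / 2^9 = 1.533 mV.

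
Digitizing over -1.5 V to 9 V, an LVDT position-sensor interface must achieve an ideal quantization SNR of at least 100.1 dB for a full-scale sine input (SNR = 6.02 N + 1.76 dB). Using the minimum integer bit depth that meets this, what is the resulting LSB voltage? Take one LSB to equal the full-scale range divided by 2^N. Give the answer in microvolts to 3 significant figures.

80.1 µV

Range = 9 − (-1.5) = 10.5 V.
6.02 N + 1.76 ≥ 100.1 gives N ≥ 16.336, so the minimum integer is 17.
LSB = 10.5 V ÷ 2^17 = 10.5/131072 V = 80.1 µV.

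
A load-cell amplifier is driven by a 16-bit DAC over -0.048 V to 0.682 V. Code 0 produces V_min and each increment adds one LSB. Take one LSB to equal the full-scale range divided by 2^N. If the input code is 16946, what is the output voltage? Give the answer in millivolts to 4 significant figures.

Range = 0.682 − (-0.048) = 0.73 V. LSB = 0.73 V / 2^16.
V_out = -0.048 + 16946 × (0.73/65536) V
      = -0.048 V + 0.188760 V = 0.140760 V.

140.8 mV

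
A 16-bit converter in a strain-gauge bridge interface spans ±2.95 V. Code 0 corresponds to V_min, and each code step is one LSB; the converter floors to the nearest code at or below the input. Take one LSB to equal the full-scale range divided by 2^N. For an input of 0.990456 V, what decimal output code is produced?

Span: 2.95 V − (-2.95 V) = 5.9 V. LSB = 5.9 V / 2^16 ≈ 90.03 µV.
code = ⌊(V_in − V_min)/LSB⌋ = ⌊(V_in − V_min) × 2^16 / range⌋
     = ⌊(0.990456 − (-2.95)) × 65536 / 5.9⌋ = ⌊3.940456 × 65536/5.9⌋
     = ⌊43769.784⌋ = 43769.

43769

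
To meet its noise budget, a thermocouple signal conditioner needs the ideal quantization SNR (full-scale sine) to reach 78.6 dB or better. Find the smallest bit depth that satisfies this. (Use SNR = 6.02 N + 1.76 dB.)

Solving 6.02 N ≥ 78.6 − 1.76: N ≥ 12.764. Round up → N = 13.

13 bits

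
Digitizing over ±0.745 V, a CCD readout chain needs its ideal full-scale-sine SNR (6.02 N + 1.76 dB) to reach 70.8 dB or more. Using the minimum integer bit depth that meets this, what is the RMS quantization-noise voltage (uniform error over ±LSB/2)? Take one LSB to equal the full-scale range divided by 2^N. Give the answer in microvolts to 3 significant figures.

The full-scale span is 0.745 − (-0.745) = 1.49 V.
Solving 6.02 N ≥ 70.8 − 1.76: N ≥ 11.468. Round up → N = 12.
One LSB is 1.49 V / 4096 = 363.77 µV.
V_rms = LSB/√12 = 105 µV.

105 µV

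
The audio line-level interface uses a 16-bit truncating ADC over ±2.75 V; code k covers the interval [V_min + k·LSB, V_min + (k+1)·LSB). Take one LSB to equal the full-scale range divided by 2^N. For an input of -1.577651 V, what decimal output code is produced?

Range = 2.75 − (-2.75) = 5.5 V. LSB = 5.5 V / 2^16 ≈ 83.92 µV.
code = ⌊(V_in − V_min)/LSB⌋ = ⌊(V_in − V_min) × 2^16 / range⌋
     = ⌊(-1.577651 − (-2.75)) × 65536 / 5.5⌋ = ⌊1.172349 × 65536/5.5⌋
     = ⌊13969.284⌋ = 13969.

13969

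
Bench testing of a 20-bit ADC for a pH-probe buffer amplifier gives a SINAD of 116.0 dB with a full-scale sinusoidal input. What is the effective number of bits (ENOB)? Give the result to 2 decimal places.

18.98 bits

ENOB = (SINAD − 1.76) / 6.02 = (116.0 − 1.76) / 6.02 = 114.24 / 6.02 = 18.9767.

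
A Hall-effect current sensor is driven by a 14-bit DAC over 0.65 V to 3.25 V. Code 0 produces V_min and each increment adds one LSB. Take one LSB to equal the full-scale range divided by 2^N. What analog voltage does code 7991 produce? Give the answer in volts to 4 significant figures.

Full-scale range = 3.25 V − (0.65 V) = 2.6 V. LSB = 2.6 V / 2^14.
V_out = 0.65 + 7991 × (2.6/16384) V
      = 0.65 V + 1.26810 V = 1.91810 V.

1.918 V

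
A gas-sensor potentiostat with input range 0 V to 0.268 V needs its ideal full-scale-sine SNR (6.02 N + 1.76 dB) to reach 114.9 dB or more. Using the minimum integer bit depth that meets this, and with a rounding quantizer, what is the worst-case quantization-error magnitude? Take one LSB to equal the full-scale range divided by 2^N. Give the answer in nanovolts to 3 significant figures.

256 nV

Range is 0.268 V.
N ≥ (114.9 − 1.76)/6.02 = 18.794 → N_min = 19.
LSB = 0.268 V / 2^19 = 0.51117 µV.
Half an LSB is 256 nV.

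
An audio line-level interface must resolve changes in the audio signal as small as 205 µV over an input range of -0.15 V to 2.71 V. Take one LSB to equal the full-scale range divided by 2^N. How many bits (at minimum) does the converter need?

14 bits

Full-scale range = 2.71 V − (-0.15 V) = 2.86 V.
2.86 V / 205 µV = 13950. Since 2^13 = 8192 and 2^14 = 16384, N = 14.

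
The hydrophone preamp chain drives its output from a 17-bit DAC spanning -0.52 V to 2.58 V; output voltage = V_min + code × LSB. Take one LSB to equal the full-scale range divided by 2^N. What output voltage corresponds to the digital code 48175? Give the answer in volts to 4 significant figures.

Range = 2.58 − (-0.52) = 3.1 V. LSB = 3.1 V / 2^17.
V_out = -0.52 + 48175 × (3.1/131072) V
      = -0.52 + 1.13939 = 0.619393 V.

0.6194 V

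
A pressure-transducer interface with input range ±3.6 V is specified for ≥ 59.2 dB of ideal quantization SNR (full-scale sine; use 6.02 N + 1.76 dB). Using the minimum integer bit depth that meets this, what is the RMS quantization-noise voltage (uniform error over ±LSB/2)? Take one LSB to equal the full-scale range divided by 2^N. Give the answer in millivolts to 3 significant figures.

2.03 mV

Span: 3.6 V − (-3.6 V) = 7.2 V.
Solving 6.02 N ≥ 59.2 − 1.76: N ≥ 9.542. Round up → N = 10.
LSB = 7.2 V ÷ 2^10 = 7.2/1024 V = 7.0313 mV.
V_rms = LSB/√12 = 2.03 mV.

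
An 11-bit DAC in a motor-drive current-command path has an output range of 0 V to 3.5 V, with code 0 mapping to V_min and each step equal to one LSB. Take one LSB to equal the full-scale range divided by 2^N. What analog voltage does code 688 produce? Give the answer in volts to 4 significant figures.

1.176 V

Span = 3.5 V. LSB = 3.5 V / 2^11.
Output = V_min + (688/2048) × range = 0 + 0.335938 × 3.5 V
      = 0 V + 1.17578 V = 1.17578 V.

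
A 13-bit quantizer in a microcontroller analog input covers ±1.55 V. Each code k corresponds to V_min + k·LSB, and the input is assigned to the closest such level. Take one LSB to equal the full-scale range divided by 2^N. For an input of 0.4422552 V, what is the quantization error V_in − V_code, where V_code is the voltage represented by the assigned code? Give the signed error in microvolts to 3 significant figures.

−115 µV

The full-scale span is 1.55 − (-1.55) = 3.1 V. LSB = 3.1 V / 2^13 ≈ 378.4 µV.
(0.4422552 − (-1.55)) / LSB = 1.9922552 × 8192/3.1 = 5264.6950. Nearest integer: k = 5265.
V_code = V_min + k × range/2^13 = -1.55 + 5265 × 3.1/8192 = 0.4423706055 V.
Error = V_in − V_code = 0.4422552 − (0.4423706055) = −115 µV.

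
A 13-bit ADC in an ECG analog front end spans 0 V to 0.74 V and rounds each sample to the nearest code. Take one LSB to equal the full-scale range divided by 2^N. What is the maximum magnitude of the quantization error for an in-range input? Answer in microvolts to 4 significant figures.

V_FS = 0.74 V.
Step size = 0.74/8192 V = 90.3320 µV.
Worst-case error for round-to-nearest is half an LSB: 45.17 µV.

45.17 µV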